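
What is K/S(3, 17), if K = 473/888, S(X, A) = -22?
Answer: -43/1776 ≈ -0.024212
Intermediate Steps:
K = 473/888 (K = 473*(1/888) = 473/888 ≈ 0.53266)
K/S(3, 17) = (473/888)/(-22) = (473/888)*(-1/22) = -43/1776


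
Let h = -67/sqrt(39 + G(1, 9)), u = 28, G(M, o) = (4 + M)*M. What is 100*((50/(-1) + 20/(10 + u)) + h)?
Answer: -94000/19 - 3350*sqrt(11)/11 ≈ -5957.4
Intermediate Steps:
G(M, o) = M*(4 + M)
h = -67*sqrt(11)/22 (h = -67/sqrt(39 + 1*(4 + 1)) = -67/sqrt(39 + 1*5) = -67/sqrt(39 + 5) = -67*sqrt(11)/22 ≈ -10.101)
100*((50/(-1) + 20/(10 + u)) + h) = 100*((50/(-1) + 20/(10 + 28)) - 67*sqrt(11)/22) = 100*((50*(-1) + 20/38) - 67*sqrt(11)/22) = 100*((-50 + 20*(1/38)) - 67*sqrt(11)/22) = 100*((-50 + 10/19) - 67*sqrt(11)/22) = 100*(-940/19 - 67*sqrt(11)/22) = -94000/19 - 3350*sqrt(11)/11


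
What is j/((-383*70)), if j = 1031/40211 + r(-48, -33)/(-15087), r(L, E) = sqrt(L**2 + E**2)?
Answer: -1031/1078056910 + sqrt(377)/134827490 ≈ -8.1234e-7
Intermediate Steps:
r(L, E) = sqrt(E**2 + L**2)
j = 1031/40211 - sqrt(377)/5029 (j = 1031/40211 + sqrt((-33)**2 + (-48)**2)/(-15087) = 1031*(1/40211) + sqrt(1089 + 2304)*(-1/15087) = 1031/40211 + sqrt(3393)*(-1/15087) = 1031/40211 + (3*sqrt(377))*(-1/15087) = 1031/40211 - sqrt(377)/5029 ≈ 0.021779)
j/((-383*70)) = (1031/40211 - sqrt(377)/5029)/((-383*70)) = (1031/40211 - sqrt(377)/5029)/(-26810) = (1031/40211 - sqrt(377)/5029)*(-1/26810) = -1031/1078056910 + sqrt(377)/134827490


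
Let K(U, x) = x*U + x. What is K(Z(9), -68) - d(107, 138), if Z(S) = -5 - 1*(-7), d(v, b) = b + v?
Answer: -449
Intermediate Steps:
Z(S) = 2 (Z(S) = -5 + 7 = 2)
K(U, x) = x + U*x (K(U, x) = U*x + x = x + U*x)
K(Z(9), -68) - d(107, 138) = -68*(1 + 2) - (138 + 107) = -68*3 - 1*245 = -204 - 245 = -449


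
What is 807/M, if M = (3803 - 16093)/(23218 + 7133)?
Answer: -24493257/12290 ≈ -1992.9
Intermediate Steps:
M = -12290/30351 ≈ -0.40493
807/M = 807/(-12290/30351) = 807*(-30351/12290) = -24493257/12290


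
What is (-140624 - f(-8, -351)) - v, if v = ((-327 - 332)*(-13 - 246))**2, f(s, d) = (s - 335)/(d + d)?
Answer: -20450765358613/702 ≈ -2.9132e+10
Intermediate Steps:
f(s, d) = (-335 + s)/(2*d) (f(s, d) = (-335 + s)/((2*d)) = (-335 + s)*(1/(2*d)) = (-335 + s)/(2*d))
v = 29132003761 (v = (-659*(-259))**2 = 170681**2 = 29132003761)
(-140624 - f(-8, -351)) - v = (-140624 - (-335 - 8)/(2*(-351))) - 1*29132003761 = (-140624 - (-1)*(-343)/(2*351)) - 29132003761 = (-140624 - 1*343/702) - 29132003761 = (-140624 - 343/702) - 29132003761 = -98718391/702 - 29132003761 = -20450765358613/702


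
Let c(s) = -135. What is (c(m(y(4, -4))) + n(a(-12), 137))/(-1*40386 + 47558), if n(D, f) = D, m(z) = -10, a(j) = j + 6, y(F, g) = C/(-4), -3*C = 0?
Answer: -141/7172 ≈ -0.019660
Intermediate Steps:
C = 0 (C = -⅓*0 = 0)
y(F, g) = 0 (y(F, g) = 0/(-4) = 0*(-¼) = 0)
a(j) = 6 + j
(c(m(y(4, -4))) + n(a(-12), 137))/(-1*40386 + 47558) = (-135 + (6 - 12))/(-1*40386 + 47558) = (-135 - 6)/(-40386 + 47558) = -141/7172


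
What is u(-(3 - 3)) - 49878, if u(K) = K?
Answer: -49878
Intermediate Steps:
u(-(3 - 3)) - 49878 = -(3 - 3) - 49878 = -1*0 - 49878 = 0 - 49878 = -49878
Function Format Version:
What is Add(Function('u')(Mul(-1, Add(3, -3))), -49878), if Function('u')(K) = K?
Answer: -49878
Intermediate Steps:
Add(Function('u')(Mul(-1, Add(3, -3))), -49878) = Add(Mul(-1, Add(3, -3)), -49878) = Add(Mul(-1, 0), -49878) = Add(0, -49878) = -49878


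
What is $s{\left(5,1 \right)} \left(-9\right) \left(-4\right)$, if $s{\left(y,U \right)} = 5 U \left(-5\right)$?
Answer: $-900$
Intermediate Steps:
$s{\left(y,U \right)} = - 25 U$
$s{\left(5,1 \right)} \left(-9\right) \left(-4\right) = \left(-25\right) 1 \left(-9\right) \left(-4\right) = \left(-25\right) \left(-9\right) \left(-4\right) = 225 \left(-4\right) = -900$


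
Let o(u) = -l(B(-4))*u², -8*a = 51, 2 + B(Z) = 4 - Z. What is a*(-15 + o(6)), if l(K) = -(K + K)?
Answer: -21267/8 ≈ -2658.4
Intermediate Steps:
B(Z) = 2 - Z (B(Z) = -2 + (4 - Z) = 2 - Z)
a = -51/8 (a = -⅛*51 = -51/8 ≈ -6.3750)
l(K) = -2*K
o(u) = 12*u² (o(u) = -(-2*(2 - 1*(-4)))*u² = -(-2*(2 + 4))*u² = -(-2*6)*u² = -(-12)*u² = 12*u²)
a*(-15 + o(6)) = -51*(-15 + 12*6²)/8 = -51*(-15 + 12*36)/8 = -51*(-15 + 432)/8 = -51/8*417 = -21267/8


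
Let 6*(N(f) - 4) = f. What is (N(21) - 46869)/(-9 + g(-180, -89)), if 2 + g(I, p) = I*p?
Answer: -13389/4574 ≈ -2.9272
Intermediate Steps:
N(f) = 4 + f/6
g(I, p) = -2 + I*p
(N(21) - 46869)/(-9 + g(-180, -89)) = ((4 + (1/6)*21) - 46869)/(-9 + (-2 - 180*(-89))) = ((4 + 7/2) - 46869)/(-9 + (-2 + 16020)) = (15/2 - 46869)/(-9 + 16018) = -93723/2/16009 = -93723/2*1/16009 = -13389/4574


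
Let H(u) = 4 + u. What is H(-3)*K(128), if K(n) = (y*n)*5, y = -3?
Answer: -1920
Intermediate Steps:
K(n) = -15*n (K(n) = -3*n*5 = -15*n)
H(-3)*K(128) = (4 - 3)*(-15*128) = 1*(-1920) = -1920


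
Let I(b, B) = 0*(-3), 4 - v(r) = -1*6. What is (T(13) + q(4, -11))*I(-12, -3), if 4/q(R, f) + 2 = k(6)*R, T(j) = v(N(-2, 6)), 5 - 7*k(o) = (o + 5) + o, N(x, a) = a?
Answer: 0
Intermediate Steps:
k(o) = -2*o/7 (k(o) = 5/7 - ((o + 5) + o)/7 = 5/7 - ((5 + o) + o)/7 = 5/7 - (5 + 2*o)/7 = 5/7 + (-5/7 - 2*o/7) = -2*o/7)
v(r) = 10 (v(r) = 4 - (-1)*6 = 4 - 1*(-6) = 4 + 6 = 10)
I(b, B) = 0
T(j) = 10
q(R, f) = 4/(-2 - 12*R/7) (q(R, f) = 4/(-2 + (-2/7*6)*R) = 4/(-2 - 12*R/7))
(T(13) + q(4, -11))*I(-12, -3) = (10 - 14/(7 + 6*4))*0 = (10 - 14/(7 + 24))*0 = (10 - 14/31)*0 = (296/31)*0 = 0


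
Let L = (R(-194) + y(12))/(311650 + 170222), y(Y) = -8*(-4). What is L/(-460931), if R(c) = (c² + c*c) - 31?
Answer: -25091/74036580944 ≈ -3.3890e-7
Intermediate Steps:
y(Y) = 32
R(c) = -31 + 2*c² (R(c) = (c² + c²) - 31 = 2*c² - 31 = -31 + 2*c²)
L = 25091/160624 (L = ((-31 + 2*(-194)²) + 32)/(311650 + 170222) = ((-31 + 2*37636) + 32)/481872 = ((-31 + 75272) + 32)*(1/481872) = (75241 + 32)*(1/481872) = 75273*(1/481872) = 25091/160624 ≈ 0.15621)
L/(-460931) = (25091/160624)/(-460931) = (25091/160624)*(-1/460931) = -25091/74036580944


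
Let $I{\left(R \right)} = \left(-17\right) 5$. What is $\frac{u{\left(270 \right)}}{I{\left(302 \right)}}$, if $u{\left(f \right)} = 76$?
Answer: $- \frac{76}{85} \approx -0.89412$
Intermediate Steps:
$I{\left(R \right)} = -85$
$\frac{u{\left(270 \right)}}{I{\left(302 \right)}} = \frac{76}{-85} = 76 \left(- \frac{1}{85}\right) = - \frac{76}{85}$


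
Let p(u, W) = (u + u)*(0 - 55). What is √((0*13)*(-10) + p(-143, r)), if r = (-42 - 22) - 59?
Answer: 11*√130 ≈ 125.42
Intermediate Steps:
r = -123 (r = -64 - 59 = -123)
p(u, W) = -110*u (p(u, W) = (2*u)*(-55) = -110*u)
√((0*13)*(-10) + p(-143, r)) = √((0*13)*(-10) - 110*(-143)) = √(0*(-10) + 15730) = √(0 + 15730) = √15730 = 11*√130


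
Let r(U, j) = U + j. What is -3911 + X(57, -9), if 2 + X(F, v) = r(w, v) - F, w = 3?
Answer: -3976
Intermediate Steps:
X(F, v) = 1 + v - F (X(F, v) = -2 + ((3 + v) - F) = -2 + (3 + v - F) = 1 + v - F)
-3911 + X(57, -9) = -3911 + (1 - 9 - 1*57) = -3911 + (1 - 9 - 57) = -3911 - 65 = -3976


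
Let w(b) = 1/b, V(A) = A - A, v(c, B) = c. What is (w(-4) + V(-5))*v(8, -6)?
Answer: -2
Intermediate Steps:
V(A) = 0
(w(-4) + V(-5))*v(8, -6) = (1/(-4) + 0)*8 = (-¼ + 0)*8 = -¼*8 = -2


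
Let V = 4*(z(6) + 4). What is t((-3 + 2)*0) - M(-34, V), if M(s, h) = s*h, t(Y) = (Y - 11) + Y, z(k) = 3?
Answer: 941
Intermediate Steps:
t(Y) = -11 + 2*Y (t(Y) = (-11 + Y) + Y = -11 + 2*Y)
V = 28 (V = 4*(3 + 4) = 4*7 = 28)
M(s, h) = h*s
t((-3 + 2)*0) - M(-34, V) = (-11 + 2*((-3 + 2)*0)) - 28*(-34) = (-11 + 2*(-1*0)) - 1*(-952) = (-11 + 2*0) + 952 = (-11 + 0) + 952 = -11 + 952 = 941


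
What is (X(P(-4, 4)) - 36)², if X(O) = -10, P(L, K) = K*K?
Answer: 2116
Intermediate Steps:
P(L, K) = K²
(X(P(-4, 4)) - 36)² = (-10 - 36)² = (-46)² = 2116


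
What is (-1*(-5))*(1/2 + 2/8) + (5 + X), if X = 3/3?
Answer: 39/4 ≈ 9.7500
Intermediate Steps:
X = 1 (X = 3*(⅓) = 1)
(-1*(-5))*(1/2 + 2/8) + (5 + X) = (-1*(-5))*(1/2 + 2/8) + (5 + 1) = 5*(1*(½) + 2*(⅛)) + 6 = 5*(½ + ¼) + 6 = 5*(¾) + 6 = 15/4 + 6 = 39/4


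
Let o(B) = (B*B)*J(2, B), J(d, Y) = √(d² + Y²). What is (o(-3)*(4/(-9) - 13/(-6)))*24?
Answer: 372*√13 ≈ 1341.3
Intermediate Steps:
J(d, Y) = √(Y² + d²)
o(B) = B²*√(4 + B²) (o(B) = (B*B)*√(B² + 2²) = B²*√(B² + 4) = B²*√(4 + B²))
(o(-3)*(4/(-9) - 13/(-6)))*24 = (((-3)²*√(4 + (-3)²))*(4/(-9) - 13/(-6)))*24 = ((9*√(4 + 9))*(4*(-⅑) - 13*(-⅙)))*24 = ((9*√13)*(-4/9 + 13/6))*24 = ((9*√13)*(31/18))*24 = (31*√13/2)*24 = 372*√13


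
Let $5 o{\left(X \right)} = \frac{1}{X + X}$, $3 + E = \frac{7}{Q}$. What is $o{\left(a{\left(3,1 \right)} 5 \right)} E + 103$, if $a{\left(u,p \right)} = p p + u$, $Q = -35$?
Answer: $\frac{12873}{125} \approx 102.98$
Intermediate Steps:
$a{\left(u,p \right)} = u + p^{2}$ ($a{\left(u,p \right)} = p^{2} + u = u + p^{2}$)
$E = - \frac{16}{5}$ ($E = -3 + \frac{7}{-35} = -3 + 7 \left(- \frac{1}{35}\right) = -3 - \frac{1}{5} = - \frac{16}{5} \approx -3.2$)
$o{\left(X \right)} = \frac{1}{10 X}$ ($o{\left(X \right)} = \frac{1}{5 \left(X + X\right)} = \frac{1}{5 \cdot 2 X} = \frac{\frac{1}{2} \frac{1}{X}}{5} = \frac{1}{10 X}$)
$o{\left(a{\left(3,1 \right)} 5 \right)} E + 103 = \frac{1}{10 \left(3 + 1^{2}\right) 5} \left(- \frac{16}{5}\right) + 103 = \frac{1}{10 \left(3 + 1\right) 5} \left(- \frac{16}{5}\right) + 103 = \frac{1}{10 \cdot 4 \cdot 5} \left(- \frac{16}{5}\right) + 103 = \frac{1}{10 \cdot 20} \left(- \frac{16}{5}\right) + 103 = \frac{1}{10} \cdot \frac{1}{20} \left(- \frac{16}{5}\right) + 103 = \frac{1}{200} \left(- \frac{16}{5}\right) + 103 = - \frac{2}{125} + 103 = \frac{12873}{125}$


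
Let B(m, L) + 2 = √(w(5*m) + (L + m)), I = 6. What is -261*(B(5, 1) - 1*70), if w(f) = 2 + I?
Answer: 18792 - 261*√14 ≈ 17815.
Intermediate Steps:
w(f) = 8 (w(f) = 2 + 6 = 8)
B(m, L) = -2 + √(8 + L + m) (B(m, L) = -2 + √(8 + (L + m)) = -2 + √(8 + L + m))
-261*(B(5, 1) - 1*70) = -261*((-2 + √(8 + 1 + 5)) - 1*70) = -261*((-2 + √14) - 70) = -261*(-72 + √14) = 18792 - 261*√14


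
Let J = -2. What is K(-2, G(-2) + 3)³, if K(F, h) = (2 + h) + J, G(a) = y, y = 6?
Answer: 729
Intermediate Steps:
G(a) = 6
K(F, h) = h (K(F, h) = (2 + h) - 2 = h)
K(-2, G(-2) + 3)³ = (6 + 3)³ = 9³ = 729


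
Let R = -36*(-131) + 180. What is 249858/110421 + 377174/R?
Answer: 2381735279/30034512 ≈ 79.300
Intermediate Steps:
R = 4896 (R = 4716 + 180 = 4896)
249858/110421 + 377174/R = 249858/110421 + 377174/4896 = 249858*(1/110421) + 377174*(1/4896) = 27762/12269 + 188587/2448 = 2381735279/30034512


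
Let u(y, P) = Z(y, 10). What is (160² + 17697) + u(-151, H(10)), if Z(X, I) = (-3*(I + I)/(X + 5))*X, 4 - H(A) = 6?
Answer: 3156151/73 ≈ 43235.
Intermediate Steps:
H(A) = -2 (H(A) = 4 - 1*6 = 4 - 6 = -2)
Z(X, I) = -6*I*X/(5 + X) (Z(X, I) = (-3*2*I/(5 + X))*X = (-6*I/(5 + X))*X = -6*I*X/(5 + X))
u(y, P) = -60*y/(5 + y) (u(y, P) = -6*10*y/(5 + y) = -60*y/(5 + y))
(160² + 17697) + u(-151, H(10)) = (160² + 17697) - 60*(-151)/(5 - 151) = (25600 + 17697) - 60*(-151)/(-146) = 43297 - 60*(-151)*(-1/146) = 43297 - 4530/73 = 3156151/73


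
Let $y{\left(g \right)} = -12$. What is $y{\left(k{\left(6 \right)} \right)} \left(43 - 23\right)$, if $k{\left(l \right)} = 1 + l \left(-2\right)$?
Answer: $-240$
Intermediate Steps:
$k{\left(l \right)} = 1 - 2 l$
$y{\left(k{\left(6 \right)} \right)} \left(43 - 23\right) = - 12 \left(43 - 23\right) = \left(-12\right) 20 = -240$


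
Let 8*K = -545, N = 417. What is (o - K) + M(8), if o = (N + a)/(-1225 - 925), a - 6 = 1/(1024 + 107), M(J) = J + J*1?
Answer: 816336569/9726600 ≈ 83.928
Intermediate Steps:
M(J) = 2*J (M(J) = J + J = 2*J)
K = -545/8 (K = (1/8)*(-545) = -545/8 ≈ -68.125)
a = 6787/1131 (a = 6 + 1/(1024 + 107) = 6 + 1/1131 = 6787/1131 ≈ 6.0009)
o = -239207/1215825 (o = (417 + 6787/1131)/(-1225 - 925) = (478414/1131)/(-2150) = (478414/1131)*(-1/2150) = -239207/1215825 ≈ -0.19674)
(o - K) + M(8) = (-239207/1215825 - 1*(-545/8)) + 2*8 = (-239207/1215825 + 545/8) + 16 = 660710969/9726600 + 16 = 816336569/9726600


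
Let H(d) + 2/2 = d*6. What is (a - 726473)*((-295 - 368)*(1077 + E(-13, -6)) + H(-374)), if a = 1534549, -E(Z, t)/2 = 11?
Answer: -567035009960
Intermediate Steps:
E(Z, t) = -22 (E(Z, t) = -2*11 = -22)
H(d) = -1 + 6*d (H(d) = -1 + d*6 = -1 + 6*d)
(a - 726473)*((-295 - 368)*(1077 + E(-13, -6)) + H(-374)) = (1534549 - 726473)*((-295 - 368)*(1077 - 22) + (-1 + 6*(-374))) = 808076*(-663*1055 + (-1 - 2244)) = 808076*(-699465 - 2245) = 808076*(-701710) = -567035009960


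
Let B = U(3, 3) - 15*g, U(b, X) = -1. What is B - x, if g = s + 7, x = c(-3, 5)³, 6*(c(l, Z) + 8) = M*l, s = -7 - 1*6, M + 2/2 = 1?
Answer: 601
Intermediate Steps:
M = 0 (M = -1 + 1 = 0)
s = -13 (s = -7 - 6 = -13)
c(l, Z) = -8 (c(l, Z) = -8 + (0*l)/6 = -8 + (⅙)*0 = -8 + 0 = -8)
x = -512 (x = (-8)³ = -512)
g = -6 (g = -13 + 7 = -6)
B = 89 (B = -1 - 15*(-6) = -1 + 90 = 89)
B - x = 89 - 1*(-512) = 89 + 512 = 601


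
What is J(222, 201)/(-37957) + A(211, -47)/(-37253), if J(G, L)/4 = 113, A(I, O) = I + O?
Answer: -23063304/1414012121 ≈ -0.016311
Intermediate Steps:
J(G, L) = 452 (J(G, L) = 4*113 = 452)
J(222, 201)/(-37957) + A(211, -47)/(-37253) = 452/(-37957) + (211 - 47)/(-37253) = 452*(-1/37957) + 164*(-1/37253) = -452/37957 - 164/37253 = -23063304/1414012121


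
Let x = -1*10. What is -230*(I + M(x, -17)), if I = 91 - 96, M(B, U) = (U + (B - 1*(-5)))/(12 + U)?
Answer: 138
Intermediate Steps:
x = -10
M(B, U) = (5 + B + U)/(12 + U) (M(B, U) = (U + (B + 5))/(12 + U) = (U + (5 + B))/(12 + U) = (5 + B + U)/(12 + U))
I = -5
-230*(I + M(x, -17)) = -230*(-5 + (5 - 10 - 17)/(12 - 17)) = -230*(-5 - 22/(-5)) = -230*(-5 - ⅕*(-22)) = -230*(-5 + 22/5) = -230*(-⅗) = 138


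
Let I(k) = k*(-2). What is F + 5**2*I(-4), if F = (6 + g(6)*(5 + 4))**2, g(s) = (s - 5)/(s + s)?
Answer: 3929/16 ≈ 245.56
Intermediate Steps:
g(s) = (-5 + s)/(2*s) (g(s) = (-5 + s)/((2*s)) = (-5 + s)*(1/(2*s)) = (-5 + s)/(2*s))
I(k) = -2*k
F = 729/16 (F = (6 + ((1/2)*(-5 + 6)/6)*(5 + 4))**2 = (6 + ((1/2)*(1/6)*1)*9)**2 = (6 + (1/12)*9)**2 = (6 + 3/4)**2 = (27/4)**2 = 729/16 ≈ 45.563)
F + 5**2*I(-4) = 729/16 + 5**2*(-2*(-4)) = 729/16 + 25*8 = 729/16 + 200 = 3929/16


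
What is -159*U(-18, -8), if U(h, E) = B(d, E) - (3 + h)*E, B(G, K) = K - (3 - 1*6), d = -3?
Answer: 19875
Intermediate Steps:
B(G, K) = 3 + K (B(G, K) = K - (3 - 6) = K - 1*(-3) = K + 3 = 3 + K)
U(h, E) = 3 + E - E*(3 + h) (U(h, E) = (3 + E) - (3 + h)*E = (3 + E) - E*(3 + h) = 3 + E - E*(3 + h))
-159*U(-18, -8) = -159*(3 - 2*(-8) - 1*(-8)*(-18)) = -159*(3 + 16 - 144) = -159*(-125) = 19875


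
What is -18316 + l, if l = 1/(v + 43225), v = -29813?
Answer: -245654191/13412 ≈ -18316.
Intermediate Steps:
l = 1/13412 (l = 1/(-29813 + 43225) = 1/13412 ≈ 7.4560e-5)
-18316 + l = -18316 + 1/13412 = -245654191/13412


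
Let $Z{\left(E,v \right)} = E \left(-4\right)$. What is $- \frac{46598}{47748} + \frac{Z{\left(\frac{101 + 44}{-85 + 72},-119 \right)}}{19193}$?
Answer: $- \frac{252150577}{258990342} \approx -0.97359$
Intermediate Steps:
$Z{\left(E,v \right)} = - 4 E$
$- \frac{46598}{47748} + \frac{Z{\left(\frac{101 + 44}{-85 + 72},-119 \right)}}{19193} = - \frac{46598}{47748} + \frac{\left(-4\right) \frac{101 + 44}{-85 + 72}}{19193} = \left(-46598\right) \frac{1}{47748} + - 4 \frac{145}{-13} \cdot \frac{1}{19193} = - \frac{1013}{1038} + - 4 \cdot 145 \left(- \frac{1}{13}\right) \frac{1}{19193} = - \frac{1013}{1038} + \left(-4\right) \left(- \frac{145}{13}\right) \frac{1}{19193} = - \frac{1013}{1038} + \frac{580}{13} \cdot \frac{1}{19193} = - \frac{1013}{1038} + \frac{580}{249509} = - \frac{252150577}{258990342}$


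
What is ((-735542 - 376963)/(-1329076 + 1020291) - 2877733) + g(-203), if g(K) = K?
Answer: -177732471051/61757 ≈ -2.8779e+6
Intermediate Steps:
((-735542 - 376963)/(-1329076 + 1020291) - 2877733) + g(-203) = ((-735542 - 376963)/(-1329076 + 1020291) - 2877733) - 203 = (-1112505/(-308785) - 2877733) - 203 = (-1112505*(-1/308785) - 2877733) - 203 = (222501/61757 - 2877733) - 203 = -177719934380/61757 - 203 = -177732471051/61757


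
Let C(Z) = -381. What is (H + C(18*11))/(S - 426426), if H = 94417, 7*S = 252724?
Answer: -329126/1366129 ≈ -0.24092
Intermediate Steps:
S = 252724/7 (S = (⅐)*252724 = 252724/7 ≈ 36103.)
(H + C(18*11))/(S - 426426) = (94417 - 381)/(252724/7 - 426426) = 94036/(-2732258/7) = 94036*(-7/2732258) = -329126/1366129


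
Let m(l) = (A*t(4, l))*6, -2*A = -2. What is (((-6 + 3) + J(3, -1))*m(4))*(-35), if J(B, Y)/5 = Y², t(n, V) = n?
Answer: -1680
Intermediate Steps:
A = 1 (A = -½*(-2) = 1)
J(B, Y) = 5*Y²
m(l) = 24 (m(l) = (1*4)*6 = 4*6 = 24)
(((-6 + 3) + J(3, -1))*m(4))*(-35) = (((-6 + 3) + 5*(-1)²)*24)*(-35) = ((-3 + 5*1)*24)*(-35) = ((-3 + 5)*24)*(-35) = (2*24)*(-35) = 48*(-35) = -1680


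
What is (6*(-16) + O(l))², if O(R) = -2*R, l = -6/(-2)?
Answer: 10404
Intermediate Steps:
l = 3 (l = -6*(-½) = 3)
(6*(-16) + O(l))² = (6*(-16) - 2*3)² = (-96 - 6)² = (-102)² = 10404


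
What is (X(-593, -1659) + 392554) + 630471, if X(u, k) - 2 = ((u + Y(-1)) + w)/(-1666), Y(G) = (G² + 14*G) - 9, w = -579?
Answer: 852182088/833 ≈ 1.0230e+6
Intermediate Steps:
Y(G) = -9 + G² + 14*G
X(u, k) = 3933/1666 - u/1666 (X(u, k) = 2 + ((u + (-9 + (-1)² + 14*(-1))) - 579)/(-1666) = 2 + ((u + (-9 + 1 - 14)) - 579)*(-1/1666) = 2 + ((u - 22) - 579)*(-1/1666) = 2 + ((-22 + u) - 579)*(-1/1666) = 2 + (-601 + u)*(-1/1666) = 2 + (601/1666 - u/1666) = 3933/1666 - u/1666)
(X(-593, -1659) + 392554) + 630471 = ((3933/1666 - 1/1666*(-593)) + 392554) + 630471 = ((3933/1666 + 593/1666) + 392554) + 630471 = (2263/833 + 392554) + 630471 = 326999745/833 + 630471 = 852182088/833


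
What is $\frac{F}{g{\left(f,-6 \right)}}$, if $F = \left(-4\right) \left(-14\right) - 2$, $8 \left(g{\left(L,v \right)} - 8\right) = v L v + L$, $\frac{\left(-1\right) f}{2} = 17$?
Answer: $- \frac{72}{199} \approx -0.36181$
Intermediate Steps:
$f = -34$ ($f = \left(-2\right) 17 = -34$)
$g{\left(L,v \right)} = 8 + \frac{L}{8} + \frac{L v^{2}}{8}$ ($g{\left(L,v \right)} = 8 + \frac{v L v + L}{8} = 8 + \frac{L v v + L}{8} = 8 + \frac{L v^{2} + L}{8} = 8 + \frac{L + L v^{2}}{8} = 8 + \left(\frac{L}{8} + \frac{L v^{2}}{8}\right) = 8 + \frac{L}{8} + \frac{L v^{2}}{8}$)
$F = 54$ ($F = 56 - 2 = 54$)
$\frac{F}{g{\left(f,-6 \right)}} = \frac{54}{8 + \frac{1}{8} \left(-34\right) + \frac{1}{8} \left(-34\right) \left(-6\right)^{2}} = \frac{54}{8 - \frac{17}{4} + \frac{1}{8} \left(-34\right) 36} = \frac{54}{8 - \frac{17}{4} - 153} = \frac{54}{- \frac{597}{4}} = 54 \left(- \frac{4}{597}\right) = - \frac{72}{199}$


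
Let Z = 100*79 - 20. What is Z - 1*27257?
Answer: -19377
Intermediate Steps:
Z = 7880 (Z = 7900 - 20 = 7880)
Z - 1*27257 = 7880 - 1*27257 = 7880 - 27257 = -19377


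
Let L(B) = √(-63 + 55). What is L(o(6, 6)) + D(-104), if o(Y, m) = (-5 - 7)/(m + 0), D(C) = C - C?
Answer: 2*I*√2 ≈ 2.8284*I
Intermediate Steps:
D(C) = 0
o(Y, m) = -12/m
L(B) = 2*I*√2 (L(B) = √(-8) = 2*I*√2)
L(o(6, 6)) + D(-104) = 2*I*√2 + 0 = 2*I*√2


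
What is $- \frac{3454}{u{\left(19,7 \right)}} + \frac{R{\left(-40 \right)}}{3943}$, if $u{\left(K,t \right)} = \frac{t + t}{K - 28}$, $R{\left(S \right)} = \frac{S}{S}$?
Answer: $\frac{61286056}{27601} \approx 2220.4$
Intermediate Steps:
$R{\left(S \right)} = 1$
$u{\left(K,t \right)} = \frac{2 t}{-28 + K}$
$- \frac{3454}{u{\left(19,7 \right)}} + \frac{R{\left(-40 \right)}}{3943} = - \frac{3454}{2 \cdot 7 \frac{1}{-28 + 19}} + 1 \cdot \frac{1}{3943} = - \frac{3454}{2 \cdot 7 \frac{1}{-9}} + 1 \cdot \frac{1}{3943} = - \frac{3454}{2 \cdot 7 \left(- \frac{1}{9}\right)} + \frac{1}{3943} = - \frac{3454}{- \frac{14}{9}} + \frac{1}{3943} = \left(-3454\right) \left(- \frac{9}{14}\right) + \frac{1}{3943} = \frac{15543}{7} + \frac{1}{3943} = \frac{61286056}{27601}$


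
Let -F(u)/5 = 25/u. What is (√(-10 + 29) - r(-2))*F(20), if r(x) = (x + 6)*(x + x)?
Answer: -100 - 25*√19/4 ≈ -127.24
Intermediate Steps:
F(u) = -125/u
r(x) = 2*x*(6 + x) (r(x) = (6 + x)*(2*x) = 2*x*(6 + x))
(√(-10 + 29) - r(-2))*F(20) = (√(-10 + 29) - 2*(-2)*(6 - 2))*(-125/20) = (√19 - 2*(-2)*4)*(-125*1/20) = (√19 - 1*(-16))*(-25/4) = (√19 + 16)*(-25/4) = (16 + √19)*(-25/4) = -100 - 25*√19/4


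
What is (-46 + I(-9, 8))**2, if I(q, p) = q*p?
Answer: 13924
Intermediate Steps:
I(q, p) = p*q
(-46 + I(-9, 8))**2 = (-46 + 8*(-9))**2 = (-46 - 72)**2 = (-118)**2 = 13924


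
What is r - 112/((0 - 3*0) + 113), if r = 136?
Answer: 15256/113 ≈ 135.01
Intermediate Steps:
r - 112/((0 - 3*0) + 113) = 136 - 112/((0 - 3*0) + 113) = 136 - 112/((0 + 0) + 113) = 136 - 112/(0 + 113) = 136 - 112/113 = 15256/113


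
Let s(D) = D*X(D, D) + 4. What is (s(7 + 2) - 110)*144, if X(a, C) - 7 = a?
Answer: 5472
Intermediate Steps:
X(a, C) = 7 + a
s(D) = 4 + D*(7 + D) (s(D) = D*(7 + D) + 4 = 4 + D*(7 + D))
(s(7 + 2) - 110)*144 = ((4 + (7 + 2)*(7 + (7 + 2))) - 110)*144 = ((4 + 9*(7 + 9)) - 110)*144 = ((4 + 9*16) - 110)*144 = ((4 + 144) - 110)*144 = (148 - 110)*144 = 38*144 = 5472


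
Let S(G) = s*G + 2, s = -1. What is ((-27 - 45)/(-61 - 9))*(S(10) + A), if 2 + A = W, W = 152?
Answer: 5112/35 ≈ 146.06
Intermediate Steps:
A = 150 (A = -2 + 152 = 150)
S(G) = 2 - G (S(G) = -G + 2 = 2 - G)
((-27 - 45)/(-61 - 9))*(S(10) + A) = ((-27 - 45)/(-61 - 9))*((2 - 1*10) + 150) = (-72/(-70))*((2 - 10) + 150) = (-72*(-1/70))*(-8 + 150) = (36/35)*142 = 5112/35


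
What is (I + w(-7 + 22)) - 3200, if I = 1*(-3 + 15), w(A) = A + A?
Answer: -3158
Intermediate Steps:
w(A) = 2*A
I = 12 (I = 1*12 = 12)
(I + w(-7 + 22)) - 3200 = (12 + 2*(-7 + 22)) - 3200 = (12 + 2*15) - 3200 = (12 + 30) - 3200 = 42 - 3200 = -3158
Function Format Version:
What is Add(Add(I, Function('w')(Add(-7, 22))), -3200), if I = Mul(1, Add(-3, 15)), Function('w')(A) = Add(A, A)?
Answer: -3158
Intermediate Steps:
Function('w')(A) = Mul(2, A)
I = 12 (I = Mul(1, 12) = 12)
Add(Add(I, Function('w')(Add(-7, 22))), -3200) = Add(Add(12, Mul(2, Add(-7, 22))), -3200) = Add(Add(12, Mul(2, 15)), -3200) = Add(Add(12, 30), -3200) = Add(42, -3200) = -3158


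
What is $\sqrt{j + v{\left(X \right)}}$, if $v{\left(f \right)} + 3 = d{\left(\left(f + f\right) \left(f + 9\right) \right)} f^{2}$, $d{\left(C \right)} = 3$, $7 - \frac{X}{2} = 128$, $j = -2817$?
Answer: $294 \sqrt{2} \approx 415.78$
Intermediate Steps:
$X = -242$ ($X = 14 - 256 = -242$)
$v{\left(f \right)} = -3 + 3 f^{2}$
$\sqrt{j + v{\left(X \right)}} = \sqrt{-2817 - \left(3 - 3 \left(-242\right)^{2}\right)} = \sqrt{-2817 + \left(-3 + 3 \cdot 58564\right)} = \sqrt{-2817 + \left(-3 + 175692\right)} = \sqrt{-2817 + 175689} = \sqrt{172872} = 294 \sqrt{2}$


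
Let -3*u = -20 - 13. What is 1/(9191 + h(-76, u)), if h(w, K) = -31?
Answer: 1/9160 ≈ 0.00010917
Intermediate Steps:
u = 11 (u = -(-20 - 13)/3 = -1/3*(-33) = 11)
1/(9191 + h(-76, u)) = 1/(9191 - 31) = 1/9160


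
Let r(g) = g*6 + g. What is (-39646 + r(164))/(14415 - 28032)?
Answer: 38498/13617 ≈ 2.8272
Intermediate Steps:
r(g) = 7*g (r(g) = 6*g + g = 7*g)
(-39646 + r(164))/(14415 - 28032) = (-39646 + 7*164)/(14415 - 28032) = (-39646 + 1148)/(-13617) = -38498*(-1/13617) = 38498/13617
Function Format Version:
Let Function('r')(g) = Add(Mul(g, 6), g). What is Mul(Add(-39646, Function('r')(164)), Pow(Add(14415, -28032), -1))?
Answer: Rational(38498, 13617) ≈ 2.8272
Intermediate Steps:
Function('r')(g) = Mul(7, g) (Function('r')(g) = Add(Mul(6, g), g) = Mul(7, g))
Mul(Add(-39646, Function('r')(164)), Pow(Add(14415, -28032), -1)) = Mul(Add(-39646, Mul(7, 164)), Pow(Add(14415, -28032), -1)) = Mul(Add(-39646, 1148), Pow(-13617, -1)) = Mul(-38498, Rational(-1, 13617)) = Rational(38498, 13617)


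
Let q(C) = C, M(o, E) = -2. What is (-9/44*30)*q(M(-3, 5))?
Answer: 135/11 ≈ 12.273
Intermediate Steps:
(-9/44*30)*q(M(-3, 5)) = (-9/44*30)*(-2) = (-9*1/44*30)*(-2) = -9/44*30*(-2) = -135/22*(-2) = 135/11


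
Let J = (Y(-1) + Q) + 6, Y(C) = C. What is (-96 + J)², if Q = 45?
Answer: 2116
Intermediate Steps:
J = 50 (J = (-1 + 45) + 6 = 44 + 6 = 50)
(-96 + J)² = (-96 + 50)² = (-46)² = 2116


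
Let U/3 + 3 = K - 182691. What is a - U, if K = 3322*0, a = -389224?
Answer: 158858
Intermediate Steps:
K = 0
U = -548082 (U = -9 + 3*(0 - 182691) = -9 + 3*(-182691) = -9 - 548073 = -548082)
a - U = -389224 - 1*(-548082) = -389224 + 548082 = 158858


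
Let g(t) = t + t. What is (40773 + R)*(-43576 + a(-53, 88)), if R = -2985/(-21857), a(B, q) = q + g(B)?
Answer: -38850033174924/21857 ≈ -1.7775e+9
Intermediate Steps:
g(t) = 2*t
a(B, q) = q + 2*B
R = 2985/21857 (R = -2985*(-1/21857) = 2985/21857 ≈ 0.13657)
(40773 + R)*(-43576 + a(-53, 88)) = (40773 + 2985/21857)*(-43576 + (88 + 2*(-53))) = 891178446*(-43576 + (88 - 106))/21857 = 891178446*(-43576 - 18)/21857 = (891178446/21857)*(-43594) = -38850033174924/21857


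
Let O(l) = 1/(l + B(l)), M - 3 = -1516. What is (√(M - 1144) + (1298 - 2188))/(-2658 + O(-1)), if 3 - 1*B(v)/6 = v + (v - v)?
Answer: 20470/61133 - 23*I*√2657/61133 ≈ 0.33484 - 0.019393*I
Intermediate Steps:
B(v) = 18 - 6*v (B(v) = 18 - 6*(v + (v - v)) = 18 - 6*(v + 0) = 18 - 6*v)
M = -1513 (M = 3 - 1516 = -1513)
O(l) = 1/(18 - 5*l) (O(l) = 1/(l + (18 - 6*l)) = 1/(18 - 5*l))
(√(M - 1144) + (1298 - 2188))/(-2658 + O(-1)) = (√(-1513 - 1144) + (1298 - 2188))/(-2658 - 1/(-18 + 5*(-1))) = (√(-2657) - 890)/(-2658 - 1/(-18 - 5)) = (I*√2657 - 890)/(-2658 - 1/(-23)) = (-890 + I*√2657)/(-2658 - 1*(-1/23)) = (-890 + I*√2657)/(-2658 + 1/23) = (-890 + I*√2657)/(-61133/23) = (-890 + I*√2657)*(-23/61133) = 20470/61133 - 23*I*√2657/61133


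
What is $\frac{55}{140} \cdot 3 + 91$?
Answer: $\frac{2581}{28} \approx 92.179$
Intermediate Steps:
$\frac{55}{140} \cdot 3 + 91 = 55 \cdot \frac{1}{140} \cdot 3 + 91 = \frac{11}{28} \cdot 3 + 91 = \frac{33}{28} + 91 = \frac{2581}{28}$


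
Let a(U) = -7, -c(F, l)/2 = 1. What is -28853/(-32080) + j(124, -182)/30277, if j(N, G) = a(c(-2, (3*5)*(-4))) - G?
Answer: 879196281/971286160 ≈ 0.90519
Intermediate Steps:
c(F, l) = -2 (c(F, l) = -2*1 = -2)
j(N, G) = -7 - G
-28853/(-32080) + j(124, -182)/30277 = -28853/(-32080) + (-7 - 1*(-182))/30277 = -28853*(-1/32080) + (-7 + 182)*(1/30277) = 28853/32080 + 175*(1/30277) = 28853/32080 + 175/30277 = 879196281/971286160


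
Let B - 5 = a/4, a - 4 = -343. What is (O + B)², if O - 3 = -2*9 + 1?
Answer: 140625/16 ≈ 8789.1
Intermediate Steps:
a = -339 (a = 4 - 343 = -339)
B = -319/4 (B = 5 - 339/4 = -319/4 ≈ -79.750)
O = -14 (O = 3 + (-2*9 + 1) = 3 + (-18 + 1) = 3 - 17 = -14)
(O + B)² = (-14 - 319/4)² = (-375/4)² = 140625/16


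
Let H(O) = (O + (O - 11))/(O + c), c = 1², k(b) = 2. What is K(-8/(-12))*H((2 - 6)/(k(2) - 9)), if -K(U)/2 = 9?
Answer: 1242/11 ≈ 112.91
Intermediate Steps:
c = 1
H(O) = (-11 + 2*O)/(1 + O) (H(O) = (O + (O - 11))/(O + 1) = (O + (-11 + O))/(1 + O) = (-11 + 2*O)/(1 + O))
K(U) = -18 (K(U) = -2*9 = -18)
K(-8/(-12))*H((2 - 6)/(k(2) - 9)) = -18*(-11 + 2*((2 - 6)/(2 - 9)))/(1 + (2 - 6)/(2 - 9)) = -18*(-11 + 2*(-4/(-7)))/(1 - 4/(-7)) = -18*(-11 + 2*(-4*(-⅐)))/(1 - 4*(-⅐)) = -18*(-11 + 2*(4/7))/(1 + 4/7) = -18*(-11 + 8/7)/11/7 = -126*(-69)/(11*7) = -18*(-69/11) = 1242/11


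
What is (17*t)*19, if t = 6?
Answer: 1938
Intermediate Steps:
(17*t)*19 = (17*6)*19 = 102*19 = 1938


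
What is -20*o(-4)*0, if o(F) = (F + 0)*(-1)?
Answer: 0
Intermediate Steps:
o(F) = -F (o(F) = F*(-1) = -F)
-20*o(-4)*0 = -(-20)*(-4)*0 = -20*4*0 = -80*0 = 0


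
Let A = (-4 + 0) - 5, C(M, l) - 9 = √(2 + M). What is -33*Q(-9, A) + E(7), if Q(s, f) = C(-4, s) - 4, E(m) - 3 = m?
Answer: -155 - 33*I*√2 ≈ -155.0 - 46.669*I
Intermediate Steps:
E(m) = 3 + m
C(M, l) = 9 + √(2 + M)
A = -9 (A = -4 - 5 = -9)
Q(s, f) = 5 + I*√2 (Q(s, f) = (9 + √(2 - 4)) - 4 = (9 + √(-2)) - 4 = (9 + I*√2) - 4 = 5 + I*√2)
-33*Q(-9, A) + E(7) = -33*(5 + I*√2) + (3 + 7) = (-165 - 33*I*√2) + 10 = -155 - 33*I*√2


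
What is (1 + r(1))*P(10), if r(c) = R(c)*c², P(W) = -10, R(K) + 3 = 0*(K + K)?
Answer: 20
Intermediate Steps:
R(K) = -3 (R(K) = -3 + 0*(K + K) = -3 + 0*(2*K) = -3 + 0 = -3)
r(c) = -3*c²
(1 + r(1))*P(10) = (1 - 3*1²)*(-10) = (1 - 3*1)*(-10) = (1 - 3)*(-10) = -2*(-10) = 20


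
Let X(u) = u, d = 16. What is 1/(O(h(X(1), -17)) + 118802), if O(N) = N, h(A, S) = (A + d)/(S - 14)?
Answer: 31/3682845 ≈ 8.4174e-6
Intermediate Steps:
h(A, S) = (16 + A)/(-14 + S) (h(A, S) = (A + 16)/(S - 14) = (16 + A)/(-14 + S))
1/(O(h(X(1), -17)) + 118802) = 1/((16 + 1)/(-14 - 17) + 118802) = 1/(17/(-31) + 118802) = 1/(-1/31*17 + 118802) = 1/(-17/31 + 118802) = 1/(3682845/31) = 31/3682845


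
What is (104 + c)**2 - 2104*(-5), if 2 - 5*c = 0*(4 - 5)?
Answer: 535484/25 ≈ 21419.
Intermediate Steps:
c = 2/5 (c = 2/5 - 0*(4 - 5) = 2/5 - 0*(-1) = 2/5 - 1/5*0 = 2/5 + 0 = 2/5 ≈ 0.40000)
(104 + c)**2 - 2104*(-5) = (104 + 2/5)**2 - 2104*(-5) = (522/5)**2 + 10520 = 272484/25 + 10520 = 535484/25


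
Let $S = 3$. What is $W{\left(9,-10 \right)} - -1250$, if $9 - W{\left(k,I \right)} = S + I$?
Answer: $1266$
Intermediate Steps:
$W{\left(k,I \right)} = 6 - I$ ($W{\left(k,I \right)} = 9 - \left(3 + I\right) = 6 - I$)
$W{\left(9,-10 \right)} - -1250 = \left(6 - -10\right) - -1250 = \left(6 + 10\right) + 1250 = 16 + 1250 = 1266$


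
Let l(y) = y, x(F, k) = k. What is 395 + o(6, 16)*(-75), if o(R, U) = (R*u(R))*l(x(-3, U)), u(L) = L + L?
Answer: -86005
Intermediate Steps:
u(L) = 2*L
o(R, U) = 2*U*R**2 (o(R, U) = (R*(2*R))*U = (2*R**2)*U = 2*U*R**2)
395 + o(6, 16)*(-75) = 395 + (2*16*6**2)*(-75) = 395 + (2*16*36)*(-75) = 395 + 1152*(-75) = 395 - 86400 = -86005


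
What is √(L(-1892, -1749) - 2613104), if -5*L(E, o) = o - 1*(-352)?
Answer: I*√65320615/5 ≈ 1616.4*I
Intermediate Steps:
L(E, o) = -352/5 - o/5 (L(E, o) = -(o - 1*(-352))/5 = -(o + 352)/5 = -(352 + o)/5 = -352/5 - o/5)
√(L(-1892, -1749) - 2613104) = √((-352/5 - ⅕*(-1749)) - 2613104) = √((-352/5 + 1749/5) - 2613104) = √(1397/5 - 2613104) = √(-13064123/5) = I*√65320615/5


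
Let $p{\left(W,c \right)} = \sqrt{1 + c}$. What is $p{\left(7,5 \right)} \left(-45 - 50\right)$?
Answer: $- 95 \sqrt{6} \approx -232.7$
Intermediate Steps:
$p{\left(7,5 \right)} \left(-45 - 50\right) = \sqrt{1 + 5} \left(-45 - 50\right) = \sqrt{6} \left(-95\right) = - 95 \sqrt{6}$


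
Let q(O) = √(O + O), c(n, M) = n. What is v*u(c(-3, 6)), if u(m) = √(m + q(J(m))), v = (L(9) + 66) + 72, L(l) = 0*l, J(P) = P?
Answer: 138*√(-3 + I*√6) ≈ 91.173 + 255.82*I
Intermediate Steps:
L(l) = 0
q(O) = √2*√O (q(O) = √(2*O) = √2*√O)
v = 138 (v = (0 + 66) + 72 = 66 + 72 = 138)
u(m) = √(m + √2*√m)
v*u(c(-3, 6)) = 138*√(-3 + √2*√(-3)) = 138*√(-3 + √2*(I*√3)) = 138*√(-3 + I*√6)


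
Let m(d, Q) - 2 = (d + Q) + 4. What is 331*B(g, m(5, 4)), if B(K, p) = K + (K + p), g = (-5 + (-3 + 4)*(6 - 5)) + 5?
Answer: 5627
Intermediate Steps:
m(d, Q) = 6 + Q + d (m(d, Q) = 2 + ((d + Q) + 4) = 2 + ((Q + d) + 4) = 2 + (4 + Q + d) = 6 + Q + d)
g = 1 (g = (-5 + 1*1) + 5 = (-5 + 1) + 5 = -4 + 5 = 1)
B(K, p) = p + 2*K
331*B(g, m(5, 4)) = 331*((6 + 4 + 5) + 2*1) = 331*(15 + 2) = 331*17 = 5627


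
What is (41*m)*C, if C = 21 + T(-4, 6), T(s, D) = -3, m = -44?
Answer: -32472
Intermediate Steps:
C = 18 (C = 21 - 3 = 18)
(41*m)*C = (41*(-44))*18 = -1804*18 = -32472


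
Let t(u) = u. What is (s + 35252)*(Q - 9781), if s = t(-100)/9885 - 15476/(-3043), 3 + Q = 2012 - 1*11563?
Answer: -1367029324742980/2005337 ≈ -6.8170e+8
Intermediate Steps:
Q = -9554 (Q = -3 + (2012 - 1*11563) = -3 + (2012 - 11563) = -3 - 9551 = -9554)
s = 30535192/6016011 (s = -100/9885 - 15476/(-3043) = -100*1/9885 - 15476*(-1/3043) = -20/1977 + 15476/3043 = 30535192/6016011 ≈ 5.0757)
(s + 35252)*(Q - 9781) = (30535192/6016011 + 35252)*(-9554 - 9781) = (212106954964/6016011)*(-19335) = -1367029324742980/2005337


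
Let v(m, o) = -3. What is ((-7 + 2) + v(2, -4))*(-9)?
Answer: 72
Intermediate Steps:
((-7 + 2) + v(2, -4))*(-9) = ((-7 + 2) - 3)*(-9) = (-5 - 3)*(-9) = -8*(-9) = 72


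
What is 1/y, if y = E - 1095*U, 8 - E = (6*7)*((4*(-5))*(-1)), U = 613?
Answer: -1/672067 ≈ -1.4879e-6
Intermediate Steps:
E = -832 (E = 8 - 6*7*(4*(-5))*(-1) = 8 - 42*(-20*(-1)) = 8 - 42*20 = 8 - 1*840 = 8 - 840 = -832)
y = -672067 (y = -832 - 1095*613 = -832 - 671235 = -672067)
1/y = 1/(-672067) = -1/672067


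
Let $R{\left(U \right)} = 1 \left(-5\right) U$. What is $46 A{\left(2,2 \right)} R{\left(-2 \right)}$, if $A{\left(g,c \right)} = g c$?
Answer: $1840$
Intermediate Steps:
$A{\left(g,c \right)} = c g$
$R{\left(U \right)} = - 5 U$
$46 A{\left(2,2 \right)} R{\left(-2 \right)} = 46 \cdot 2 \cdot 2 \left(\left(-5\right) \left(-2\right)\right) = 46 \cdot 4 \cdot 10 = 184 \cdot 10 = 1840$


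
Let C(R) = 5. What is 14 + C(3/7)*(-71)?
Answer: -341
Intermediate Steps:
14 + C(3/7)*(-71) = 14 + 5*(-71) = 14 - 355 = -341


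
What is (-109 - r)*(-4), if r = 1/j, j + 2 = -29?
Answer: 13512/31 ≈ 435.87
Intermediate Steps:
j = -31 (j = -2 - 29 = -31)
r = -1/31 (r = 1/(-31) = -1/31 ≈ -0.032258)
(-109 - r)*(-4) = (-109 - 1*(-1/31))*(-4) = (-109 + 1/31)*(-4) = -3378/31*(-4) = 13512/31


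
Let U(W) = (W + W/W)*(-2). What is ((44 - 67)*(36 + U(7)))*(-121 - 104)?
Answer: 103500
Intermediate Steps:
U(W) = -2 - 2*W (U(W) = (W + 1)*(-2) = (1 + W)*(-2) = -2 - 2*W)
((44 - 67)*(36 + U(7)))*(-121 - 104) = ((44 - 67)*(36 + (-2 - 2*7)))*(-121 - 104) = -23*(36 + (-2 - 14))*(-225) = -23*(36 - 16)*(-225) = -23*20*(-225) = -460*(-225) = 103500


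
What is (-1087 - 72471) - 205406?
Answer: -278964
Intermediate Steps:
(-1087 - 72471) - 205406 = -73558 - 205406 = -278964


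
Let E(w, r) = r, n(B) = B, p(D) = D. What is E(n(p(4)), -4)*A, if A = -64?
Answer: 256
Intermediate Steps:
E(n(p(4)), -4)*A = -4*(-64) = 256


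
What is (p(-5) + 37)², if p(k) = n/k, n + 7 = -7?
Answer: 39601/25 ≈ 1584.0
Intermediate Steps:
n = -14 (n = -7 - 7 = -14)
p(k) = -14/k
(p(-5) + 37)² = (-14/(-5) + 37)² = (-14*(-⅕) + 37)² = (14/5 + 37)² = (199/5)² = 39601/25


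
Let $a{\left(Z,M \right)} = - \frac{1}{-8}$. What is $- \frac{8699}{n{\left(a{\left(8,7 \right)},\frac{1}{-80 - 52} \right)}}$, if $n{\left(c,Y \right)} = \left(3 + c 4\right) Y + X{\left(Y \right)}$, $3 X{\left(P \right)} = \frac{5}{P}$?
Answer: $\frac{2296536}{58087} \approx 39.536$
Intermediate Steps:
$X{\left(P \right)} = \frac{5}{3 P}$ ($X{\left(P \right)} = \frac{5 \frac{1}{P}}{3} = \frac{5}{3 P}$)
$a{\left(Z,M \right)} = \frac{1}{8}$ ($a{\left(Z,M \right)} = \left(-1\right) \left(- \frac{1}{8}\right) = \frac{1}{8}$)
$n{\left(c,Y \right)} = \frac{5}{3 Y} + Y \left(3 + 4 c\right)$ ($n{\left(c,Y \right)} = \left(3 + c 4\right) Y + \frac{5}{3 Y} = \left(3 + 4 c\right) Y + \frac{5}{3 Y} = Y \left(3 + 4 c\right) + \frac{5}{3 Y} = \frac{5}{3 Y} + Y \left(3 + 4 c\right)$)
$- \frac{8699}{n{\left(a{\left(8,7 \right)},\frac{1}{-80 - 52} \right)}} = - \frac{8699}{\frac{3}{-80 - 52} + \frac{5}{3 \frac{1}{-80 - 52}} + 4 \frac{1}{-80 - 52} \cdot \frac{1}{8}} = - \frac{8699}{\frac{3}{-132} + \frac{5}{3 \frac{1}{-132}} + 4 \frac{1}{-132} \cdot \frac{1}{8}} = - \frac{8699}{3 \left(- \frac{1}{132}\right) + \frac{5}{3 \left(- \frac{1}{132}\right)} + 4 \left(- \frac{1}{132}\right) \frac{1}{8}} = - \frac{8699}{- \frac{1}{44} + \frac{5}{3} \left(-132\right) - \frac{1}{264}} = - \frac{8699}{- \frac{1}{44} - 220 - \frac{1}{264}} = - \frac{8699}{- \frac{58087}{264}} = \left(-8699\right) \left(- \frac{264}{58087}\right) = \frac{2296536}{58087}$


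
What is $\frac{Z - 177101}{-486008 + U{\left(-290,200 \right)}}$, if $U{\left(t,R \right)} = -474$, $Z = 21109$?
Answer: $\frac{77996}{243241} \approx 0.32065$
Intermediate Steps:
$\frac{Z - 177101}{-486008 + U{\left(-290,200 \right)}} = \frac{21109 - 177101}{-486008 - 474} = - \frac{155992}{-486482} = \left(-155992\right) \left(- \frac{1}{486482}\right) = \frac{77996}{243241}$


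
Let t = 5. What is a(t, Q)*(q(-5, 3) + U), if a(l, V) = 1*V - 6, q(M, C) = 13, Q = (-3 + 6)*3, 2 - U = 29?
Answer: -42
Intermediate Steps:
U = -27 (U = 2 - 1*29 = 2 - 29 = -27)
Q = 9 (Q = 3*3 = 9)
a(l, V) = -6 + V (a(l, V) = V - 6 = -6 + V)
a(t, Q)*(q(-5, 3) + U) = (-6 + 9)*(13 - 27) = 3*(-14) = -42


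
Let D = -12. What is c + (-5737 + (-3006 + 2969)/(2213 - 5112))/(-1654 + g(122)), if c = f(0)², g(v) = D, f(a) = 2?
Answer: 17975231/2414867 ≈ 7.4436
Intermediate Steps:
g(v) = -12
c = 4 (c = 2² = 4)
c + (-5737 + (-3006 + 2969)/(2213 - 5112))/(-1654 + g(122)) = 4 + (-5737 + (-3006 + 2969)/(2213 - 5112))/(-1654 - 12) = 4 + (-5737 - 37/(-2899))/(-1666) = 4 + (-5737 - 37*(-1/2899))*(-1/1666) = 4 + (-5737 + 37/2899)*(-1/1666) = 4 - 16631526/2899*(-1/1666) = 4 + 8315763/2414867 = 17975231/2414867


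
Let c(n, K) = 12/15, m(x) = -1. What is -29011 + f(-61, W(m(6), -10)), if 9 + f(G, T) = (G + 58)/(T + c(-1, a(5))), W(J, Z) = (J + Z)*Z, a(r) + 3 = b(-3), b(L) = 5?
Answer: -16077095/554 ≈ -29020.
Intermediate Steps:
a(r) = 2 (a(r) = -3 + 5 = 2)
W(J, Z) = Z*(J + Z)
c(n, K) = 4/5 (c(n, K) = 12*(1/15) = 4/5)
f(G, T) = -9 + (58 + G)/(4/5 + T) (f(G, T) = -9 + (G + 58)/(T + 4/5) = -9 + (58 + G)/(4/5 + T))
-29011 + f(-61, W(m(6), -10)) = -29011 + (254 - (-450)*(-1 - 10) + 5*(-61))/(4 + 5*(-10*(-1 - 10))) = -29011 + (254 - (-450)*(-11) - 305)/(4 + 5*(-10*(-11))) = -29011 + (254 - 45*110 - 305)/(4 + 5*110) = -29011 + (254 - 4950 - 305)/(4 + 550) = -29011 - 5001/554 = -16077095/554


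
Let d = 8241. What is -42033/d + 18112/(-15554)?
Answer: -133840379/21363419 ≈ -6.2649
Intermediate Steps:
-42033/d + 18112/(-15554) = -42033/8241 + 18112/(-15554) = -42033*1/8241 + 18112*(-1/15554) = -14011/2747 - 9056/7777 = -133840379/21363419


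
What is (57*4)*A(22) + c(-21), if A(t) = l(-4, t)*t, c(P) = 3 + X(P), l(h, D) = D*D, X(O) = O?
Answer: 2427726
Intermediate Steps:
l(h, D) = D²
c(P) = 3 + P
A(t) = t³ (A(t) = t²*t = t³)
(57*4)*A(22) + c(-21) = (57*4)*22³ + (3 - 21) = 228*10648 - 18 = 2427744 - 18 = 2427726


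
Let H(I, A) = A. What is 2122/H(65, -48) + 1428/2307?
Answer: -804485/18456 ≈ -43.589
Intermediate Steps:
2122/H(65, -48) + 1428/2307 = 2122/(-48) + 1428/2307 = 2122*(-1/48) + 1428*(1/2307) = -1061/24 + 476/769 = -804485/18456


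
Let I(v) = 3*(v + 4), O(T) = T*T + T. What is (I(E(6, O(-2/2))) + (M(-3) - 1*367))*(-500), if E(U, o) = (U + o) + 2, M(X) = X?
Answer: 167000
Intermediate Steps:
O(T) = T + T² (O(T) = T² + T = T + T²)
E(U, o) = 2 + U + o
I(v) = 12 + 3*v (I(v) = 3*(4 + v) = 12 + 3*v)
(I(E(6, O(-2/2))) + (M(-3) - 1*367))*(-500) = ((12 + 3*(2 + 6 + (-2/2)*(1 - 2/2))) + (-3 - 1*367))*(-500) = ((12 + 3*(2 + 6 + (-2*½)*(1 - 2*½))) + (-3 - 367))*(-500) = ((12 + 3*(2 + 6 - (1 - 1))) - 370)*(-500) = ((12 + 3*(2 + 6 - 1*0)) - 370)*(-500) = ((12 + 3*(2 + 6 + 0)) - 370)*(-500) = ((12 + 3*8) - 370)*(-500) = ((12 + 24) - 370)*(-500) = (36 - 370)*(-500) = -334*(-500) = 167000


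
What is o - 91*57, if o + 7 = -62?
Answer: -5256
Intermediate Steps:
o = -69 (o = -7 - 62 = -69)
o - 91*57 = -69 - 91*57 = -69 - 5187 = -5256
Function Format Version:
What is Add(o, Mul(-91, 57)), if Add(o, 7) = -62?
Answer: -5256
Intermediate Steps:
o = -69 (o = Add(-7, -62) = -69)
Add(o, Mul(-91, 57)) = Add(-69, Mul(-91, 57)) = Add(-69, -5187) = -5256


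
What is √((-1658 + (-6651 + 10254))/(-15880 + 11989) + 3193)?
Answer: √48334072038/3891 ≈ 56.502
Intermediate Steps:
√((-1658 + (-6651 + 10254))/(-15880 + 11989) + 3193) = √((-1658 + 3603)/(-3891) + 3193) = √(1945*(-1/3891) + 3193) = √(-1945/3891 + 3193) = √(12422018/3891) = √48334072038/3891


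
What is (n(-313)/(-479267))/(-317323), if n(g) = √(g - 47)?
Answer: 6*I*√10/152082442241 ≈ 1.2476e-10*I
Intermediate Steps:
n(g) = √(-47 + g)
(n(-313)/(-479267))/(-317323) = (√(-47 - 313)/(-479267))/(-317323) = (√(-360)*(-1/479267))*(-1/317323) = ((6*I*√10)*(-1/479267))*(-1/317323) = -6*I*√10/479267*(-1/317323) = 6*I*√10/152082442241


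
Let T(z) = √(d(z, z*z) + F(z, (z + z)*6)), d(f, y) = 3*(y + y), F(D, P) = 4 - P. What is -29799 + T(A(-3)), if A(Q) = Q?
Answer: -29799 + √94 ≈ -29789.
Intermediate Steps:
d(f, y) = 6*y (d(f, y) = 3*(2*y) = 6*y)
T(z) = √(4 - 12*z + 6*z²) (T(z) = √(6*(z*z) + (4 - (z + z)*6)) = √(6*z² + (4 - 2*z*6)) = √(6*z² + (4 - 12*z)) = √(4 - 12*z + 6*z²))
-29799 + T(A(-3)) = -29799 + √(4 - 12*(-3) + 6*(-3)²) = -29799 + √(4 + 36 + 6*9) = -29799 + √(4 + 36 + 54) = -29799 + √94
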